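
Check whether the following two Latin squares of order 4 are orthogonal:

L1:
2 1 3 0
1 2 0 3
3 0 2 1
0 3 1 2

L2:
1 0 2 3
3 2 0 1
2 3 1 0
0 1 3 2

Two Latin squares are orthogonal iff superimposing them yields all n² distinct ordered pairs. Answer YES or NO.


Form the n² = 16 superimposed pairs (L1[i][j], L2[i][j]), row by row (rows and columns indexed from 0):
row 0: (2,1) (1,0) (3,2) (0,3)
row 1: (1,3) (2,2) (0,0) (3,1)
row 2: (3,2) (0,3) (2,1) (1,0)
row 3: (0,0) (3,1) (1,3) (2,2)
Orthogonality requires all 16 pairs distinct.
But the pair (3,2) repeats: cell (0,2) has L1 = 3, L2 = 2, and cell (2,0) has L1 = 3, L2 = 2.
A repeated pair means some other pair never occurs (only 8 distinct pairs out of 16), so the squares are not orthogonal.
Conclusion: NO.

NO


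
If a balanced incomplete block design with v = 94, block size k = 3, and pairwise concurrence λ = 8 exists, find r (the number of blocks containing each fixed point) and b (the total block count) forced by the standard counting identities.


Any 2-(v, k, λ) BIBD satisfies two necessary conditions:
  (i)  Each point sits in r blocks, and counting incidences through any fixed point gives r(k − 1) = λ(v − 1), so r = λ(v − 1)/(k − 1).
  (ii) Total incidences bk = vr, so b = vr/k.
Step 1: r = λ(v − 1)/(k − 1) = 8·(94 − 1)/(3 − 1) = 8·93/2 = 744/2 = 372.
Step 2: b = vr/k = 94·372/3 = 34968/3 = 11656.
Check integrality: r = 372 ∈ Z ✓, b = 11656 ∈ Z ✓.
(These identities are necessary conditions: they determine r and b for any design with these parameters, but do not by themselves prove that one exists.)

r = 372, b = 11656.


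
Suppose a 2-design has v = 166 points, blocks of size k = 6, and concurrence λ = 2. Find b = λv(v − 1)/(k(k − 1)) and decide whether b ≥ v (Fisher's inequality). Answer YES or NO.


r = λ(v − 1)/(k − 1) = 2·165/5 = 66.
b = vr/k = 166·66/6 = 1826.
Fisher's inequality: b ≥ v ⇔ 1826 ≥ 166? YES.

YES


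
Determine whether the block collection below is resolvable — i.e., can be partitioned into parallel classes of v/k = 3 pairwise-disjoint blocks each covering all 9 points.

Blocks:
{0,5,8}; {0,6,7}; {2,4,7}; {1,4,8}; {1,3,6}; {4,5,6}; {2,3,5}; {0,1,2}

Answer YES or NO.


v = 9, block size k = 3, number of blocks = 8.
For resolvability, blocks must partition into parallel classes of size v/k = 3.
Total blocks must therefore be a multiple of 3: 8 = 3·2 + 2 ⇒ not divisible ✗.
Resolvable? NO.

NO


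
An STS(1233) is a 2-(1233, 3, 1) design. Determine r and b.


An STS(v) is a 2-(v, 3, 1) BIBD: block size k = 3, λ = 1.
Replication: r(k − 1) = λ(v − 1) ⇒ r·2 = 1233 − 1 = 1232 ⇒ r = 616.
Block count: b = v(v − 1)/6 = 1233·1232/6 = 1519056/6 = 253176.

r = 616, b = 253176.


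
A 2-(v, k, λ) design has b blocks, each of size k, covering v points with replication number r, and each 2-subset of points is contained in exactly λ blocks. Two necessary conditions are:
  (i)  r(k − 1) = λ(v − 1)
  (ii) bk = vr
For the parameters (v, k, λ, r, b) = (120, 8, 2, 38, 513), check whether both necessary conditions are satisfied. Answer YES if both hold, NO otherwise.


Condition (i): r(k − 1) = 38·7 = 266; λ(v − 1) = 2·119 = 238. Match? NO.
Condition (ii): bk = 513·8 = 4104; vr = 120·38 = 4560. Match? NO.
Both conditions hold? NO.

NO


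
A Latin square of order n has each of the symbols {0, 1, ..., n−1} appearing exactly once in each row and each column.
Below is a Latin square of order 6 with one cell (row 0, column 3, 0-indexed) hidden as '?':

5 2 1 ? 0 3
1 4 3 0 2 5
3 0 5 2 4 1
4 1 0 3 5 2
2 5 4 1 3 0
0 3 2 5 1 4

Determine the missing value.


Row 0 contains symbols [0, 1, 2, 3, 5] — missing [4].
Column 3 contains symbols [0, 1, 2, 3, 5] — missing [4].
The missing symbol must appear in both missing sets; intersection = [4].
Therefore the hidden value is 4.

Missing value = 4.


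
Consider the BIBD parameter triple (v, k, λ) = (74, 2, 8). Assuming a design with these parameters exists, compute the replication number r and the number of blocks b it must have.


Any 2-(v, k, λ) BIBD satisfies two necessary conditions:
  (i)  Each point sits in r blocks, and counting incidences through any fixed point gives r(k − 1) = λ(v − 1), so r = λ(v − 1)/(k − 1).
  (ii) Total incidences bk = vr, so b = vr/k.
Step 1: r = λ(v − 1)/(k − 1) = 8·(74 − 1)/(2 − 1) = 8·73/1 = 584/1 = 584.
Step 2: b = vr/k = 74·584/2 = 43216/2 = 21608.
Check integrality: r = 584 ∈ Z ✓, b = 21608 ∈ Z ✓.
(These identities are necessary conditions: they determine r and b for any design with these parameters, but do not by themselves prove that one exists.)

r = 584, b = 21608.


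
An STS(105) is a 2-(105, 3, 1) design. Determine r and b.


An STS(v) is a 2-(v, 3, 1) BIBD: block size k = 3, λ = 1.
Replication: r(k − 1) = λ(v − 1) ⇒ r·2 = 105 − 1 = 104 ⇒ r = 52.
Block count: b = v(v − 1)/6 = 105·104/6 = 10920/6 = 1820.
(Check via bk = vr: 1820·3 = 5460 = 105·52 = 5460 ✓.)

r = 52, b = 1820.


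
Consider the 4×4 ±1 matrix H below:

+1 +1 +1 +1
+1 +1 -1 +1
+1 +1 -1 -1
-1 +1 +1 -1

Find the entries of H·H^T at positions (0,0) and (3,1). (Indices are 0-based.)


Row 0 of H: [1, 1, 1, 1].
Row 1 of H: [1, 1, -1, 1].
Row 3 of H: [-1, 1, 1, -1].
(H·H^T)[0][0] = Σ_j H[0][j]·H[0][j] = (1)² + (1)² + (1)² + (1)² = 1 + 1 + 1 + 1 = 4.
(H·H^T)[3][1] = Σ_j H[3][j]·H[1][j] = (-1)·(1) + (1)·(1) + (1)·(-1) + (-1)·(1) = -1 + 1 + -1 + -1 = -2.
Rows 3 and 1 are not orthogonal (dot product = -2 ≠ 0), so H is not a Hadamard matrix.

(0,0) entry = 4; (3,1) entry = -2.


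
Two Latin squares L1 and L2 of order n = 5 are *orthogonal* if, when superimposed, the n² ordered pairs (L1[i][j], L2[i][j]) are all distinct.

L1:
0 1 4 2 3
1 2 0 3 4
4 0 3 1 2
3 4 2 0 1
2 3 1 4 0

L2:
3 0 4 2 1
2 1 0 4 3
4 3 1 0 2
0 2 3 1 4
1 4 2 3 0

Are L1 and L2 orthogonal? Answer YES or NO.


Form the n² = 25 superimposed pairs (L1[i][j], L2[i][j]), row by row (rows and columns indexed from 0):
row 0: (0,3) (1,0) (4,4) (2,2) (3,1)
row 1: (1,2) (2,1) (0,0) (3,4) (4,3)
row 2: (4,4) (0,3) (3,1) (1,0) (2,2)
row 3: (3,0) (4,2) (2,3) (0,1) (1,4)
row 4: (2,1) (3,4) (1,2) (4,3) (0,0)
Orthogonality requires all 25 pairs distinct.
But the pair (4,4) repeats: cell (0,2) has L1 = 4, L2 = 4, and cell (2,0) has L1 = 4, L2 = 4.
A repeated pair means some other pair never occurs (only 15 distinct pairs out of 25), so the squares are not orthogonal.
Conclusion: NO.

NO


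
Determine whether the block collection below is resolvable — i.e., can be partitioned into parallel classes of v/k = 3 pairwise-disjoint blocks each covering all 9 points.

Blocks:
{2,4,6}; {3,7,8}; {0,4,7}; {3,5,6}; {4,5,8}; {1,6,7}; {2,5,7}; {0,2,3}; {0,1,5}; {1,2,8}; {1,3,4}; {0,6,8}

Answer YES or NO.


v = 9, block size k = 3, number of blocks = 12.
For resolvability, blocks must partition into parallel classes of size v/k = 3.
Total blocks must therefore be a multiple of 3: 12 = 3·4 + 0 ⇒ divisible ✓.
Greedy packing gives 4 candidate class(es). Each should be a full parallel class (size 3, covers all 9 points).
  Class 1 (3 blocks): {2,4,6}; {3,7,8}; {0,1,5}. Points covered: [0, 1, 2, 3, 4, 5, 6, 7, 8].
  Class 2 (3 blocks): {0,4,7}; {3,5,6}; {1,2,8}. Points covered: [0, 1, 2, 3, 4, 5, 6, 7, 8].
  Class 3 (3 blocks): {4,5,8}; {1,6,7}; {0,2,3}. Points covered: [0, 1, 2, 3, 4, 5, 6, 7, 8].
  Class 4 (3 blocks): {2,5,7}; {1,3,4}; {0,6,8}. Points covered: [0, 1, 2, 3, 4, 5, 6, 7, 8].
All classes full (size 3)? YES. All classes cover every point? YES.
Resolvable? YES.

YES


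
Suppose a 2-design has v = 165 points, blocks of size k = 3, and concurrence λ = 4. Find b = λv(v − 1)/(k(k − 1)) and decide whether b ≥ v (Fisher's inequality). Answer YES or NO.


b = λv(v − 1)/(k(k − 1)) = 4·165·164/(3·2) = 108240/6 = 18040.
Compare with v = 165: b ≥ v, so Fisher's inequality holds.

YES


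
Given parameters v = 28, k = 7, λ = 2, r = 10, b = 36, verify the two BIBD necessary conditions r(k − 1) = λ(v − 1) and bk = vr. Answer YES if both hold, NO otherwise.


Condition (i): r(k − 1) = 10·6 = 60; λ(v − 1) = 2·27 = 54. Match? NO.
Condition (ii): bk = 36·7 = 252; vr = 28·10 = 280. Match? NO.
Both conditions hold? NO.

NO


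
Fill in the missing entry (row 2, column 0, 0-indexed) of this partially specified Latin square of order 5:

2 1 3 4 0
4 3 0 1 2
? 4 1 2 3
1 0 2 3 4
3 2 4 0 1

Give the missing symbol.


Row 2 contains symbols [1, 2, 3, 4] — missing [0].
Column 0 contains symbols [1, 2, 3, 4] — missing [0].
The missing symbol must appear in both missing sets; intersection = [0].
Therefore the hidden value is 0.

Missing value = 0.


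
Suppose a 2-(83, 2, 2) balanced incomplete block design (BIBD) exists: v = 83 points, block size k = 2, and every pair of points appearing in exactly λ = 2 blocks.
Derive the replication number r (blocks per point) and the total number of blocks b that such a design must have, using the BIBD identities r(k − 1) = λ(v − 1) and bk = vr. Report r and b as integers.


Any 2-(v, k, λ) BIBD satisfies two necessary conditions:
  (i)  Each point sits in r blocks, and counting incidences through any fixed point gives r(k − 1) = λ(v − 1), so r = λ(v − 1)/(k − 1).
  (ii) Total incidences bk = vr, so b = vr/k.
Step 1: r = λ(v − 1)/(k − 1) = 2·(83 − 1)/(2 − 1) = 2·82/1 = 164/1 = 164.
Step 2: b = vr/k = 83·164/2 = 13612/2 = 6806.
Check integrality: r = 164 ∈ Z ✓, b = 6806 ∈ Z ✓.
(These identities are necessary conditions: they determine r and b for any design with these parameters, but do not by themselves prove that one exists.)

r = 164, b = 6806.


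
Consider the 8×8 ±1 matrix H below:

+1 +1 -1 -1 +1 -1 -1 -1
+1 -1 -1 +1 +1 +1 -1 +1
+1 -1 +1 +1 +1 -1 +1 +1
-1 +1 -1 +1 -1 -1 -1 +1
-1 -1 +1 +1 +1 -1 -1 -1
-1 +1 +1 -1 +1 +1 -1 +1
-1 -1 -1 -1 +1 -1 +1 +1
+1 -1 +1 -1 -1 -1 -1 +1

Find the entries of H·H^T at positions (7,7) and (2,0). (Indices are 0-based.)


Row 0 of H: [1, 1, -1, -1, 1, -1, -1, -1].
Row 2 of H: [1, -1, 1, 1, 1, -1, 1, 1].
Row 7 of H: [1, -1, 1, -1, -1, -1, -1, 1].
(H·H^T)[7][7] = Σ_j H[7][j]·H[7][j] = (1)² + (-1)² + (1)² + (-1)² + (-1)² + (-1)² + (-1)² + (1)² = 1 + 1 + 1 + 1 + 1 + 1 + 1 + 1 = 8.
(H·H^T)[2][0] = Σ_j H[2][j]·H[0][j] = (1)·(1) + (-1)·(1) + (1)·(-1) + (1)·(-1) + (1)·(1) + (-1)·(-1) + (1)·(-1) + (1)·(-1) = 1 + -1 + -1 + -1 + 1 + 1 + -1 + -1 = -2.
Rows 2 and 0 are not orthogonal (dot product = -2 ≠ 0), so H is not a Hadamard matrix.

(7,7) entry = 8; (2,0) entry = -2.


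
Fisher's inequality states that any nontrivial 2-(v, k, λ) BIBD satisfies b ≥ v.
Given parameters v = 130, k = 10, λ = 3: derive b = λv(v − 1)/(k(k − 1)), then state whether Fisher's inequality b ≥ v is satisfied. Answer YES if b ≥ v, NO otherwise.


r = λ(v − 1)/(k − 1) = 3·129/9 = 43.
b = vr/k = 130·43/10 = 559.
Fisher's inequality: b ≥ v ⇔ 559 ≥ 130? YES.

YES


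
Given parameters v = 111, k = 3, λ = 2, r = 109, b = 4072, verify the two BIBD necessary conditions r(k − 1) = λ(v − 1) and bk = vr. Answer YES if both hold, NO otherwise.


Condition (i): r(k − 1) = 109·2 = 218; λ(v − 1) = 2·110 = 220. Match? NO.
Condition (ii): bk = 4072·3 = 12216; vr = 111·109 = 12099. Match? NO.
Both conditions hold? NO.

NO


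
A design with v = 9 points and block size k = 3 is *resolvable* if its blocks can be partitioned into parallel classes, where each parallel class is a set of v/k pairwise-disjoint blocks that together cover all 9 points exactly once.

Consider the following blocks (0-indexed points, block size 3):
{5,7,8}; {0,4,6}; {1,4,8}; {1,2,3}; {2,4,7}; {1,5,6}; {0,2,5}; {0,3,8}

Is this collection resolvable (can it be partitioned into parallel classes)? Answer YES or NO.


v = 9, block size k = 3, number of blocks = 8.
For resolvability, blocks must partition into parallel classes of size v/k = 3.
Total blocks must therefore be a multiple of 3: 8 = 3·2 + 2 ⇒ not divisible ✗.
Resolvable? NO.

NO


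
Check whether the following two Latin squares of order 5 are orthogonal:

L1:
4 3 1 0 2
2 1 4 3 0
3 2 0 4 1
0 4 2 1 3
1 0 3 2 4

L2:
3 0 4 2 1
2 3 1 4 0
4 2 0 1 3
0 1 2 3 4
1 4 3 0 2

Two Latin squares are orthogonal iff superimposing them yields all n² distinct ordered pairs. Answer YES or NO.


Form the n² = 25 superimposed pairs (L1[i][j], L2[i][j]), row by row (rows and columns indexed from 0):
row 0: (4,3) (3,0) (1,4) (0,2) (2,1)
row 1: (2,2) (1,3) (4,1) (3,4) (0,0)
row 2: (3,4) (2,2) (0,0) (4,1) (1,3)
row 3: (0,0) (4,1) (2,2) (1,3) (3,4)
row 4: (1,1) (0,4) (3,3) (2,0) (4,2)
Orthogonality requires all 25 pairs distinct.
But the pair (3,4) repeats: cell (1,3) has L1 = 3, L2 = 4, and cell (2,0) has L1 = 3, L2 = 4.
A repeated pair means some other pair never occurs (only 15 distinct pairs out of 25), so the squares are not orthogonal.
Conclusion: NO.

NO


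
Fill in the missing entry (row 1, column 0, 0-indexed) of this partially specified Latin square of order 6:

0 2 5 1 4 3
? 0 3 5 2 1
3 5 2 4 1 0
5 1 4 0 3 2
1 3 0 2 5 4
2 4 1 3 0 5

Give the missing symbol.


Row 1 contains symbols [0, 1, 2, 3, 5] — missing [4].
Column 0 contains symbols [0, 1, 2, 3, 5] — missing [4].
The missing symbol must appear in both missing sets; intersection = [4].
Therefore the hidden value is 4.

Missing value = 4.


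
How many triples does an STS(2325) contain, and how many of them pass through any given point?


An STS(v) is a 2-(v, 3, 1) BIBD: block size k = 3, λ = 1.
Replication: r(k − 1) = λ(v − 1) ⇒ r·2 = 2325 − 1 = 2324 ⇒ r = 1162.
Block count: bk = vr ⇒ b·3 = 2325·1162 = 2701650 ⇒ b = 900550.

r = 1162, b = 900550.


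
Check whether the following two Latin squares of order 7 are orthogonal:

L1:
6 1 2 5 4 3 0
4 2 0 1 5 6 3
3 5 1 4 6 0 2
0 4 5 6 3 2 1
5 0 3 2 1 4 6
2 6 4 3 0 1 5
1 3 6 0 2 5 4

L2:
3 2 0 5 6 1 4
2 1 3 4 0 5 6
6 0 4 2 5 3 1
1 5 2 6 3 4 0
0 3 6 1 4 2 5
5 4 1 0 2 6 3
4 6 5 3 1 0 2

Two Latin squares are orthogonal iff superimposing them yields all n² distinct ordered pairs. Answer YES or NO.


Form the n² = 49 superimposed pairs (L1[i][j], L2[i][j]), row by row (rows and columns indexed from 0):
row 0: (6,3) (1,2) (2,0) (5,5) (4,6) (3,1) (0,4)
row 1: (4,2) (2,1) (0,3) (1,4) (5,0) (6,5) (3,6)
row 2: (3,6) (5,0) (1,4) (4,2) (6,5) (0,3) (2,1)
row 3: (0,1) (4,5) (5,2) (6,6) (3,3) (2,4) (1,0)
row 4: (5,0) (0,3) (3,6) (2,1) (1,4) (4,2) (6,5)
row 5: (2,5) (6,4) (4,1) (3,0) (0,2) (1,6) (5,3)
row 6: (1,4) (3,6) (6,5) (0,3) (2,1) (5,0) (4,2)
Orthogonality requires all 49 pairs distinct.
But the pair (3,6) repeats: cell (1,6) has L1 = 3, L2 = 6, and cell (2,0) has L1 = 3, L2 = 6.
A repeated pair means some other pair never occurs (only 28 distinct pairs out of 49), so the squares are not orthogonal.
Conclusion: NO.

NO


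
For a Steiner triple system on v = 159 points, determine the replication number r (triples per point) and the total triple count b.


An STS(v) is a 2-(v, 3, 1) BIBD: block size k = 3, λ = 1.
Replication: r(k − 1) = λ(v − 1) ⇒ r·2 = 159 − 1 = 158 ⇒ r = 79.
Block count: b = v(v − 1)/6 = 159·158/6 = 25122/6 = 4187.
(Check via bk = vr: 4187·3 = 12561 = 159·79 = 12561 ✓.)

r = 79, b = 4187.


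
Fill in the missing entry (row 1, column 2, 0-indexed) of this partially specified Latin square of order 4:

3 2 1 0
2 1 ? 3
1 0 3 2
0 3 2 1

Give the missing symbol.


Row 1 contains symbols [1, 2, 3] — missing [0].
Column 2 contains symbols [1, 2, 3] — missing [0].
The missing symbol must appear in both missing sets; intersection = [0].
Therefore the hidden value is 0.

Missing value = 0.


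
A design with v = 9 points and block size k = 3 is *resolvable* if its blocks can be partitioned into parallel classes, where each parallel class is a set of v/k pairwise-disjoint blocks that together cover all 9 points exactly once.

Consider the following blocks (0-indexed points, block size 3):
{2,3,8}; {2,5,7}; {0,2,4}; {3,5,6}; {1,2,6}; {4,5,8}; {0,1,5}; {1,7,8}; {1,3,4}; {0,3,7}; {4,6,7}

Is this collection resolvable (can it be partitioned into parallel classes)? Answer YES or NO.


v = 9, block size k = 3, number of blocks = 11.
For resolvability, blocks must partition into parallel classes of size v/k = 3.
Total blocks must therefore be a multiple of 3: 11 = 3·3 + 2 ⇒ not divisible ✗.
Resolvable? NO.

NO


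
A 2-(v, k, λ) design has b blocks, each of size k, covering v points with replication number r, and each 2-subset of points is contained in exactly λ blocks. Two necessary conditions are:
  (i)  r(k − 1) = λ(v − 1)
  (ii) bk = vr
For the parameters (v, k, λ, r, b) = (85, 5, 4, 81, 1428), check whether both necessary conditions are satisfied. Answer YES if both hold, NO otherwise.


Condition (i): r(k − 1) = 81·4 = 324; λ(v − 1) = 4·84 = 336. Match? NO.
Condition (ii): bk = 1428·5 = 7140; vr = 85·81 = 6885. Match? NO.
Both conditions hold? NO.

NO


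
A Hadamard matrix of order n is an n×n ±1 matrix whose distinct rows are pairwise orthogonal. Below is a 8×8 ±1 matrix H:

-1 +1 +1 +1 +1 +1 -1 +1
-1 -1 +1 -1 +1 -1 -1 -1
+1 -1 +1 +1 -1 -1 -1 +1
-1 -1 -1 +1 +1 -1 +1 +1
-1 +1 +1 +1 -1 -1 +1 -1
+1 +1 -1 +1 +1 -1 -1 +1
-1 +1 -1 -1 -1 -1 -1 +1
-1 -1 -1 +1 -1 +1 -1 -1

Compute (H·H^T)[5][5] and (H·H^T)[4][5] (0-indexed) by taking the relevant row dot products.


Row 4 of H: [-1, 1, 1, 1, -1, -1, 1, -1].
Row 5 of H: [1, 1, -1, 1, 1, -1, -1, 1].
(H·H^T)[5][5] = Σ_j H[5][j]·H[5][j] = (1)² + (1)² + (-1)² + (1)² + (1)² + (-1)² + (-1)² + (1)² = 1 + 1 + 1 + 1 + 1 + 1 + 1 + 1 = 8.
(H·H^T)[4][5] = Σ_j H[4][j]·H[5][j] = (-1)·(1) + (1)·(1) + (1)·(-1) + (1)·(1) + (-1)·(1) + (-1)·(-1) + (1)·(-1) + (-1)·(1) = -1 + 1 + -1 + 1 + -1 + 1 + -1 + -1 = -2.
Rows 4 and 5 are not orthogonal (dot product = -2 ≠ 0), so H is not a Hadamard matrix.

(5,5) entry = 8; (4,5) entry = -2.


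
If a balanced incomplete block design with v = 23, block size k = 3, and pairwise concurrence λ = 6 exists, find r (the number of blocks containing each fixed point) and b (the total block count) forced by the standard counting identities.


Any 2-(v, k, λ) BIBD satisfies two necessary conditions:
  (i)  Each point sits in r blocks, and counting incidences through any fixed point gives r(k − 1) = λ(v − 1), so r = λ(v − 1)/(k − 1).
  (ii) Total incidences bk = vr, so b = vr/k.
Step 1: r = λ(v − 1)/(k − 1) = 6·(23 − 1)/(3 − 1) = 6·22/2 = 132/2 = 66.
Step 2: b = vr/k = 23·66/3 = 1518/3 = 506.
Check integrality: r = 66 ∈ Z ✓, b = 506 ∈ Z ✓.
(These identities are necessary conditions: they determine r and b for any design with these parameters, but do not by themselves prove that one exists.)

r = 66, b = 506.


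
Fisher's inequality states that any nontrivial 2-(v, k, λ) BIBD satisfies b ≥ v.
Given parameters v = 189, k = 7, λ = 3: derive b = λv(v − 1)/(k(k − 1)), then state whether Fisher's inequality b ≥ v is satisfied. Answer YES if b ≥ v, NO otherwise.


b = λv(v − 1)/(k(k − 1)) = 3·189·188/(7·6) = 106596/42 = 2538.
Compare with v = 189: b ≥ v, so Fisher's inequality holds.

YES


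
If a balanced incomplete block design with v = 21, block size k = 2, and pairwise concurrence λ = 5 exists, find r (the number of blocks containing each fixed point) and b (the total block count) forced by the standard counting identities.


Any 2-(v, k, λ) BIBD satisfies two necessary conditions:
  (i)  Each point sits in r blocks, and counting incidences through any fixed point gives r(k − 1) = λ(v − 1), so r = λ(v − 1)/(k − 1).
  (ii) Total incidences bk = vr, so b = vr/k.
Step 1: r = λ(v − 1)/(k − 1) = 5·(21 − 1)/(2 − 1) = 5·20/1 = 100/1 = 100.
Step 2: b = vr/k = 21·100/2 = 2100/2 = 1050.
Check integrality: r = 100 ∈ Z ✓, b = 1050 ∈ Z ✓.
(These identities are necessary conditions: they determine r and b for any design with these parameters, but do not by themselves prove that one exists.)

r = 100, b = 1050.


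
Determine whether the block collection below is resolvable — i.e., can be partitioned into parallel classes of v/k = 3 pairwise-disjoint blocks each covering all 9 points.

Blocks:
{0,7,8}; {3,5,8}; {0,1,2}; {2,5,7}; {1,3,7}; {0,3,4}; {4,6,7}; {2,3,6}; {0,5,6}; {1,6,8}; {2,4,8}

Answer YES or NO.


v = 9, block size k = 3, number of blocks = 11.
For resolvability, blocks must partition into parallel classes of size v/k = 3.
Total blocks must therefore be a multiple of 3: 11 = 3·3 + 2 ⇒ not divisible ✗.
Resolvable? NO.

NO


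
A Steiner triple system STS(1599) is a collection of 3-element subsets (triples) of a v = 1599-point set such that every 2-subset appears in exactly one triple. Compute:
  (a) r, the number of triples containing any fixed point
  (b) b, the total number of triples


An STS(v) is a 2-(v, 3, 1) BIBD: block size k = 3, λ = 1.
Replication: r(k − 1) = λ(v − 1) ⇒ r·2 = 1599 − 1 = 1598 ⇒ r = 799.
Block count: b = v(v − 1)/6 = 1599·1598/6 = 2555202/6 = 425867.
(Check via bk = vr: 425867·3 = 1277601 = 1599·799 = 1277601 ✓.)

r = 799, b = 425867.


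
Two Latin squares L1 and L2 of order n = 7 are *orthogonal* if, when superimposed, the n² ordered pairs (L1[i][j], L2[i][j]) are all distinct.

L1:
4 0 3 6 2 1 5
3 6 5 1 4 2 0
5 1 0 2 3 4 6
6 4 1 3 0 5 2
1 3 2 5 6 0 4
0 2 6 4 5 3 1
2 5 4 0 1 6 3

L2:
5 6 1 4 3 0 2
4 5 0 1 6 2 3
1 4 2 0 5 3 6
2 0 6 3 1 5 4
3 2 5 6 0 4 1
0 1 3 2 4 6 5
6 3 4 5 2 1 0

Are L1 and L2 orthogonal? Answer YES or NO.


Form the n² = 49 superimposed pairs (L1[i][j], L2[i][j]), row by row (rows and columns indexed from 0):
row 0: (4,5) (0,6) (3,1) (6,4) (2,3) (1,0) (5,2)
row 1: (3,4) (6,5) (5,0) (1,1) (4,6) (2,2) (0,3)
row 2: (5,1) (1,4) (0,2) (2,0) (3,5) (4,3) (6,6)
row 3: (6,2) (4,0) (1,6) (3,3) (0,1) (5,5) (2,4)
row 4: (1,3) (3,2) (2,5) (5,6) (6,0) (0,4) (4,1)
row 5: (0,0) (2,1) (6,3) (4,2) (5,4) (3,6) (1,5)
row 6: (2,6) (5,3) (4,4) (0,5) (1,2) (6,1) (3,0)
Orthogonality requires all 49 pairs distinct.
Check by first coordinate: for each symbol s of L1, list the L2 entries in the n cells where L1 = s; they must all differ.
  L1 = 0: L2 entries (in reading order) 6, 3, 2, 1, 4, 0, 5 — all 7 distinct ✓
  L1 = 1: L2 entries (in reading order) 0, 1, 4, 6, 3, 5, 2 — all 7 distinct ✓
  L1 = 2: L2 entries (in reading order) 3, 2, 0, 4, 5, 1, 6 — all 7 distinct ✓
  L1 = 3: L2 entries (in reading order) 1, 4, 5, 3, 2, 6, 0 — all 7 distinct ✓
  L1 = 4: L2 entries (in reading order) 5, 6, 3, 0, 1, 2, 4 — all 7 distinct ✓
  L1 = 5: L2 entries (in reading order) 2, 0, 1, 5, 6, 4, 3 — all 7 distinct ✓
  L1 = 6: L2 entries (in reading order) 4, 5, 6, 2, 0, 3, 1 — all 7 distinct ✓
Every symbol of L1 meets every symbol of L2 exactly once, so all 49 pairs are distinct (49 of 49).
Conclusion: YES.

YES


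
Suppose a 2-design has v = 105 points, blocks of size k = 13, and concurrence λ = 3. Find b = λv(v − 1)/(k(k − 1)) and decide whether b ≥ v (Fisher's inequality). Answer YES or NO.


b = λv(v − 1)/(k(k − 1)) = 3·105·104/(13·12) = 32760/156 = 210.
Compare with v = 105: b ≥ v, so Fisher's inequality holds.

YES


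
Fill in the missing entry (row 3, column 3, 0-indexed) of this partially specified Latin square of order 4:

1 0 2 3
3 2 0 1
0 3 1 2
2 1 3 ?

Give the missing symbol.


Row 3 contains symbols [1, 2, 3] — missing [0].
Column 3 contains symbols [1, 2, 3] — missing [0].
The missing symbol must appear in both missing sets; intersection = [0].
Therefore the hidden value is 0.

Missing value = 0.


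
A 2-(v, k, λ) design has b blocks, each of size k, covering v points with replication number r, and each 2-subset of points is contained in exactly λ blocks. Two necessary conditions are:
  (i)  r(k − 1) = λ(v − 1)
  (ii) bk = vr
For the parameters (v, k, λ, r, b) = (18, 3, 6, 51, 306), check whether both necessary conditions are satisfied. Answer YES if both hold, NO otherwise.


Condition (i): r(k − 1) = 51·2 = 102; λ(v − 1) = 6·17 = 102. Match? YES.
Condition (ii): bk = 306·3 = 918; vr = 18·51 = 918. Match? YES.
Both conditions hold? YES.

YES


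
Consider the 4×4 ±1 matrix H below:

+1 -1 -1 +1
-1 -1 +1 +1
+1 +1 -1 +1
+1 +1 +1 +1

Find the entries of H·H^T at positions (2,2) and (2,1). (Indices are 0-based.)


Row 1 of H: [-1, -1, 1, 1].
Row 2 of H: [1, 1, -1, 1].
(H·H^T)[2][2] = Σ_j H[2][j]·H[2][j] = (1)² + (1)² + (-1)² + (1)² = 1 + 1 + 1 + 1 = 4.
(H·H^T)[2][1] = Σ_j H[2][j]·H[1][j] = (1)·(-1) + (1)·(-1) + (-1)·(1) + (1)·(1) = -1 + -1 + -1 + 1 = -2.
Rows 2 and 1 are not orthogonal (dot product = -2 ≠ 0), so H is not a Hadamard matrix.

(2,2) entry = 4; (2,1) entry = -2.


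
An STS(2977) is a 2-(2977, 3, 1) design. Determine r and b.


An STS(v) is a 2-(v, 3, 1) BIBD: block size k = 3, λ = 1.
Replication: r(k − 1) = λ(v − 1) ⇒ r·2 = 2977 − 1 = 2976 ⇒ r = 1488.
Block count: b = v(v − 1)/6 = 2977·2976/6 = 8859552/6 = 1476592.
(Check via bk = vr: 1476592·3 = 4429776 = 2977·1488 = 4429776 ✓.)

r = 1488, b = 1476592.


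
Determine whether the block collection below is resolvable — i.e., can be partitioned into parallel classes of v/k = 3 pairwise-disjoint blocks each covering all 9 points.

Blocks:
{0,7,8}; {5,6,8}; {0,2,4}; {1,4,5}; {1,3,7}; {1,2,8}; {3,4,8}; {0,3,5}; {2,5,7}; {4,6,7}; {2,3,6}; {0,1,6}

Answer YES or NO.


v = 9, block size k = 3, number of blocks = 12.
For resolvability, blocks must partition into parallel classes of size v/k = 3.
Total blocks must therefore be a multiple of 3: 12 = 3·4 + 0 ⇒ divisible ✓.
Greedy packing gives 4 candidate class(es). Each should be a full parallel class (size 3, covers all 9 points).
  Class 1 (3 blocks): {0,7,8}; {1,4,5}; {2,3,6}. Points covered: [0, 1, 2, 3, 4, 5, 6, 7, 8].
  Class 2 (3 blocks): {5,6,8}; {0,2,4}; {1,3,7}. Points covered: [0, 1, 2, 3, 4, 5, 6, 7, 8].
  Class 3 (3 blocks): {1,2,8}; {0,3,5}; {4,6,7}. Points covered: [0, 1, 2, 3, 4, 5, 6, 7, 8].
  Class 4 (3 blocks): {3,4,8}; {2,5,7}; {0,1,6}. Points covered: [0, 1, 2, 3, 4, 5, 6, 7, 8].
All classes full (size 3)? YES. All classes cover every point? YES.
Resolvable? YES.

YES


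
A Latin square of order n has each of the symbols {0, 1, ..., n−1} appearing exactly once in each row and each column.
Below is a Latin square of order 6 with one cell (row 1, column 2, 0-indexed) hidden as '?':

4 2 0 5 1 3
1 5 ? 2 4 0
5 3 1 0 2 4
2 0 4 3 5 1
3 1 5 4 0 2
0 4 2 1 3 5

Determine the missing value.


Row 1 contains symbols [0, 1, 2, 4, 5] — missing [3].
Column 2 contains symbols [0, 1, 2, 4, 5] — missing [3].
The missing symbol must appear in both missing sets; intersection = [3].
Therefore the hidden value is 3.

Missing value = 3.


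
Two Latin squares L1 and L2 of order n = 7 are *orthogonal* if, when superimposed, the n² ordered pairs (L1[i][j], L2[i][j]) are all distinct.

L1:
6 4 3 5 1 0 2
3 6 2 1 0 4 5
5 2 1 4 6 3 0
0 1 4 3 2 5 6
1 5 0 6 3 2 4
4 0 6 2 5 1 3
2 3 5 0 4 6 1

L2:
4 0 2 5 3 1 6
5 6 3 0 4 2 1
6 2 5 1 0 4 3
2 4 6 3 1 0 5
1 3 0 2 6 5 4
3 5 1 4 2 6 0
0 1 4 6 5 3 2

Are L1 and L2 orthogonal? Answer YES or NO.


Form the n² = 49 superimposed pairs (L1[i][j], L2[i][j]), row by row (rows and columns indexed from 0):
row 0: (6,4) (4,0) (3,2) (5,5) (1,3) (0,1) (2,6)
row 1: (3,5) (6,6) (2,3) (1,0) (0,4) (4,2) (5,1)
row 2: (5,6) (2,2) (1,5) (4,1) (6,0) (3,4) (0,3)
row 3: (0,2) (1,4) (4,6) (3,3) (2,1) (5,0) (6,5)
row 4: (1,1) (5,3) (0,0) (6,2) (3,6) (2,5) (4,4)
row 5: (4,3) (0,5) (6,1) (2,4) (5,2) (1,6) (3,0)
row 6: (2,0) (3,1) (5,4) (0,6) (4,5) (6,3) (1,2)
Orthogonality requires all 49 pairs distinct.
Check by first coordinate: for each symbol s of L1, list the L2 entries in the n cells where L1 = s; they must all differ.
  L1 = 0: L2 entries (in reading order) 1, 4, 3, 2, 0, 5, 6 — all 7 distinct ✓
  L1 = 1: L2 entries (in reading order) 3, 0, 5, 4, 1, 6, 2 — all 7 distinct ✓
  L1 = 2: L2 entries (in reading order) 6, 3, 2, 1, 5, 4, 0 — all 7 distinct ✓
  L1 = 3: L2 entries (in reading order) 2, 5, 4, 3, 6, 0, 1 — all 7 distinct ✓
  L1 = 4: L2 entries (in reading order) 0, 2, 1, 6, 4, 3, 5 — all 7 distinct ✓
  L1 = 5: L2 entries (in reading order) 5, 1, 6, 0, 3, 2, 4 — all 7 distinct ✓
  L1 = 6: L2 entries (in reading order) 4, 6, 0, 5, 2, 1, 3 — all 7 distinct ✓
Every symbol of L1 meets every symbol of L2 exactly once, so all 49 pairs are distinct (49 of 49).
Conclusion: YES.

YES


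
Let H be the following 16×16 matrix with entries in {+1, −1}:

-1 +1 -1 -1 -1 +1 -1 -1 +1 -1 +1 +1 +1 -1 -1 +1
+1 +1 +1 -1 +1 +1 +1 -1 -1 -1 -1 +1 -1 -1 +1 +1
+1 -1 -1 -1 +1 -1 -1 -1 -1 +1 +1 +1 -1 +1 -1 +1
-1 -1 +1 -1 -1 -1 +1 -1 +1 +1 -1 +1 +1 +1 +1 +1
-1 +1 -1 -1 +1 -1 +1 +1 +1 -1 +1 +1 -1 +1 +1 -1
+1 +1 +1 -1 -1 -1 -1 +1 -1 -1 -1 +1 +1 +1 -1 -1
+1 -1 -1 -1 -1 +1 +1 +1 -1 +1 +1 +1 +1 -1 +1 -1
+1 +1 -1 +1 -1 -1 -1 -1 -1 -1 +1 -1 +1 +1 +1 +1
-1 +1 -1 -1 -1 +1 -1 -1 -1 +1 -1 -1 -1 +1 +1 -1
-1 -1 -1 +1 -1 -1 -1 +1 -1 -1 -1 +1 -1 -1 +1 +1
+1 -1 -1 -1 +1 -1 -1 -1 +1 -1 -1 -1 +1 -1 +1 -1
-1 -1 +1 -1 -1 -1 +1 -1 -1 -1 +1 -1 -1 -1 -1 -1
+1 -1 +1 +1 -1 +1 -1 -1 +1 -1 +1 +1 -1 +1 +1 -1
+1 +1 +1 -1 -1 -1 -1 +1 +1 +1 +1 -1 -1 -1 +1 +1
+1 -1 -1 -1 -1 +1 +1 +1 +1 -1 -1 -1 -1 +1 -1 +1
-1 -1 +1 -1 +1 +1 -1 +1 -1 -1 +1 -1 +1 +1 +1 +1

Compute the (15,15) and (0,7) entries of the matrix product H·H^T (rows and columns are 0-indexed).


Row 0 of H: [-1, 1, -1, -1, -1, 1, -1, -1, 1, -1, 1, 1, 1, -1, -1, 1].
Row 7 of H: [1, 1, -1, 1, -1, -1, -1, -1, -1, -1, 1, -1, 1, 1, 1, 1].
Row 15 of H: [-1, -1, 1, -1, 1, 1, -1, 1, -1, -1, 1, -1, 1, 1, 1, 1].
(H·H^T)[15][15] = Σ_j H[15][j]·H[15][j] = (-1)² + (-1)² + (1)² + (-1)² + (1)² + (1)² + (-1)² + (1)² + (-1)² + (-1)² + (1)² + (-1)² + (1)² + (1)² + (1)² + (1)² = 1 + 1 + 1 + 1 + 1 + 1 + 1 + 1 + 1 + 1 + 1 + 1 + 1 + 1 + 1 + 1 = 16.
(H·H^T)[0][7] = Σ_j H[0][j]·H[7][j] = (-1)·(1) + (1)·(1) + (-1)·(-1) + (-1)·(1) + (-1)·(-1) + (1)·(-1) + (-1)·(-1) + (-1)·(-1) + (1)·(-1) + (-1)·(-1) + (1)·(1) + (1)·(-1) + (1)·(1) + (-1)·(1) + (-1)·(1) + (1)·(1) = -1 + 1 + 1 + -1 + 1 + -1 + 1 + 1 + -1 + 1 + 1 + -1 + 1 + -1 + -1 + 1 = 2.
Rows 0 and 7 are not orthogonal (dot product = 2 ≠ 0), so H is not a Hadamard matrix.

(15,15) entry = 16; (0,7) entry = 2.


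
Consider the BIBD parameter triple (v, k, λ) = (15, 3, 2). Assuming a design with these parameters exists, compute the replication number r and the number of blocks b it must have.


Any 2-(v, k, λ) BIBD satisfies two necessary conditions:
  (i)  Each point sits in r blocks, and counting incidences through any fixed point gives r(k − 1) = λ(v − 1), so r = λ(v − 1)/(k − 1).
  (ii) Total incidences bk = vr, so b = vr/k.
Step 1: r = λ(v − 1)/(k − 1) = 2·(15 − 1)/(3 − 1) = 2·14/2 = 28/2 = 14.
Step 2: b = vr/k = 15·14/3 = 210/3 = 70.
Check integrality: r = 14 ∈ Z ✓, b = 70 ∈ Z ✓.
(These identities are necessary conditions: they determine r and b for any design with these parameters, but do not by themselves prove that one exists.)

r = 14, b = 70.


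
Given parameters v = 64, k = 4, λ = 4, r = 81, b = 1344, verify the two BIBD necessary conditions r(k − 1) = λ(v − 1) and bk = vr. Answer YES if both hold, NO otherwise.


Condition (i): r(k − 1) = 81·3 = 243; λ(v − 1) = 4·63 = 252. Match? NO.
Condition (ii): bk = 1344·4 = 5376; vr = 64·81 = 5184. Match? NO.
Both conditions hold? NO.

NO


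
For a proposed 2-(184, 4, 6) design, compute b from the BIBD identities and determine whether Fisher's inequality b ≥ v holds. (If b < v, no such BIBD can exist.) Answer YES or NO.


b = λv(v − 1)/(k(k − 1)) = 6·184·183/(4·3) = 202032/12 = 16836.
Compare with v = 184: b ≥ v, so Fisher's inequality holds.

YES


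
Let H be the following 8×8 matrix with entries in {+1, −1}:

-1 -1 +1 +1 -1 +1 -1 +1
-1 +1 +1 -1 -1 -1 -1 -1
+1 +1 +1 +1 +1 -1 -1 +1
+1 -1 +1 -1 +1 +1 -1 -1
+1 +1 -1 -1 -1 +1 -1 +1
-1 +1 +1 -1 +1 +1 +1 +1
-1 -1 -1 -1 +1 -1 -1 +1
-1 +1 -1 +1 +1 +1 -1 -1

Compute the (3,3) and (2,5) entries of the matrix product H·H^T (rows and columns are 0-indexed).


Row 2 of H: [1, 1, 1, 1, 1, -1, -1, 1].
Row 3 of H: [1, -1, 1, -1, 1, 1, -1, -1].
Row 5 of H: [-1, 1, 1, -1, 1, 1, 1, 1].
(H·H^T)[3][3] = Σ_j H[3][j]·H[3][j] = (1)² + (-1)² + (1)² + (-1)² + (1)² + (1)² + (-1)² + (-1)² = 1 + 1 + 1 + 1 + 1 + 1 + 1 + 1 = 8.
(H·H^T)[2][5] = Σ_j H[2][j]·H[5][j] = (1)·(-1) + (1)·(1) + (1)·(1) + (1)·(-1) + (1)·(1) + (-1)·(1) + (-1)·(1) + (1)·(1) = -1 + 1 + 1 + -1 + 1 + -1 + -1 + 1 = 0.
So rows 2 and 5 are orthogonal; the diagonal entry equals n = 8.

(3,3) entry = 8; (2,5) entry = 0.


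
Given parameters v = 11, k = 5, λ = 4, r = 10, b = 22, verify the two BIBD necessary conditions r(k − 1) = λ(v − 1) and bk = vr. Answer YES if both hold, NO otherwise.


Condition (i): r(k − 1) = 10·4 = 40; λ(v − 1) = 4·10 = 40. Match? YES.
Condition (ii): bk = 22·5 = 110; vr = 11·10 = 110. Match? YES.
Both conditions hold? YES.

YES


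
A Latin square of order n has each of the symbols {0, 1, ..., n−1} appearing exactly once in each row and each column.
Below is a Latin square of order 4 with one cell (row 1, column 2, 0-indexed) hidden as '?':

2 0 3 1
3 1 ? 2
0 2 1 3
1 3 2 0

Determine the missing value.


Row 1 contains symbols [1, 2, 3] — missing [0].
Column 2 contains symbols [1, 2, 3] — missing [0].
The missing symbol must appear in both missing sets; intersection = [0].
Therefore the hidden value is 0.

Missing value = 0.


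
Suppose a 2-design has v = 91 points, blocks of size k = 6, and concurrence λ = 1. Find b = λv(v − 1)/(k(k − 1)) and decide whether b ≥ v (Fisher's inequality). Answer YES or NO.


b = λv(v − 1)/(k(k − 1)) = 1·91·90/(6·5) = 8190/30 = 273.
Compare with v = 91: b ≥ v, so Fisher's inequality holds.

YES


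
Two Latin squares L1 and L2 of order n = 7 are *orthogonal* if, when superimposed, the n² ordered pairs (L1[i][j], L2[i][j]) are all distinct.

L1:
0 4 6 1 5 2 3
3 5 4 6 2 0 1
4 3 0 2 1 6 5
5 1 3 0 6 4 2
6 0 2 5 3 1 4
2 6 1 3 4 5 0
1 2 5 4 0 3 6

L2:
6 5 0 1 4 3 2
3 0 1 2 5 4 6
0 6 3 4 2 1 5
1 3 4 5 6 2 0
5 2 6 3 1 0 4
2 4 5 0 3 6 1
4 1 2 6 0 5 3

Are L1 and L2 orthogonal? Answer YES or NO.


Form the n² = 49 superimposed pairs (L1[i][j], L2[i][j]), row by row (rows and columns indexed from 0):
row 0: (0,6) (4,5) (6,0) (1,1) (5,4) (2,3) (3,2)
row 1: (3,3) (5,0) (4,1) (6,2) (2,5) (0,4) (1,6)
row 2: (4,0) (3,6) (0,3) (2,4) (1,2) (6,1) (5,5)
row 3: (5,1) (1,3) (3,4) (0,5) (6,6) (4,2) (2,0)
row 4: (6,5) (0,2) (2,6) (5,3) (3,1) (1,0) (4,4)
row 5: (2,2) (6,4) (1,5) (3,0) (4,3) (5,6) (0,1)
row 6: (1,4) (2,1) (5,2) (4,6) (0,0) (3,5) (6,3)
Orthogonality requires all 49 pairs distinct.
Check by first coordinate: for each symbol s of L1, list the L2 entries in the n cells where L1 = s; they must all differ.
  L1 = 0: L2 entries (in reading order) 6, 4, 3, 5, 2, 1, 0 — all 7 distinct ✓
  L1 = 1: L2 entries (in reading order) 1, 6, 2, 3, 0, 5, 4 — all 7 distinct ✓
  L1 = 2: L2 entries (in reading order) 3, 5, 4, 0, 6, 2, 1 — all 7 distinct ✓
  L1 = 3: L2 entries (in reading order) 2, 3, 6, 4, 1, 0, 5 — all 7 distinct ✓
  L1 = 4: L2 entries (in reading order) 5, 1, 0, 2, 4, 3, 6 — all 7 distinct ✓
  L1 = 5: L2 entries (in reading order) 4, 0, 5, 1, 3, 6, 2 — all 7 distinct ✓
  L1 = 6: L2 entries (in reading order) 0, 2, 1, 6, 5, 4, 3 — all 7 distinct ✓
Every symbol of L1 meets every symbol of L2 exactly once, so all 49 pairs are distinct (49 of 49).
Conclusion: YES.

YES


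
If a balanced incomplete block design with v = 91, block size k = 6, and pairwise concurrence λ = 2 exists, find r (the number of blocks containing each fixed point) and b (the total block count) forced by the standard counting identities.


Any 2-(v, k, λ) BIBD satisfies two necessary conditions:
  (i)  Each point sits in r blocks, and counting incidences through any fixed point gives r(k − 1) = λ(v − 1), so r = λ(v − 1)/(k − 1).
  (ii) Total incidences bk = vr, so b = vr/k.
Step 1: r = λ(v − 1)/(k − 1) = 2·(91 − 1)/(6 − 1) = 2·90/5 = 180/5 = 36.
Step 2: b = vr/k = 91·36/6 = 3276/6 = 546.
Check integrality: r = 36 ∈ Z ✓, b = 546 ∈ Z ✓.
(These identities are necessary conditions: they determine r and b for any design with these parameters, but do not by themselves prove that one exists.)

r = 36, b = 546.


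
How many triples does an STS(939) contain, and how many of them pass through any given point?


An STS(v) is a 2-(v, 3, 1) BIBD: block size k = 3, λ = 1.
Replication: r(k − 1) = λ(v − 1) ⇒ r·2 = 939 − 1 = 938 ⇒ r = 469.
Block count: bk = vr ⇒ b·3 = 939·469 = 440391 ⇒ b = 146797.

r = 469, b = 146797.


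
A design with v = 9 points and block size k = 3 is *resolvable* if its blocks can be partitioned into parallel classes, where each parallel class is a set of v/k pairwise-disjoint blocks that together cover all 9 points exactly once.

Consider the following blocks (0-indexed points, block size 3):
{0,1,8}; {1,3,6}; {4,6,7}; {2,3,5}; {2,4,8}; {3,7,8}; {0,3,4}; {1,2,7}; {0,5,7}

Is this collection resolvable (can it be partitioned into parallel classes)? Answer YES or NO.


v = 9, block size k = 3, number of blocks = 9.
For resolvability, blocks must partition into parallel classes of size v/k = 3.
Total blocks must therefore be a multiple of 3: 9 = 3·3 + 0 ⇒ divisible ✓.
Consider block {3,7,8}. It intersects every other block in the collection, so no parallel class of size 3 can contain it.
Since every block must belong to some parallel class in a resolution, the collection cannot be partitioned into parallel classes.
Resolvable? NO.

NO


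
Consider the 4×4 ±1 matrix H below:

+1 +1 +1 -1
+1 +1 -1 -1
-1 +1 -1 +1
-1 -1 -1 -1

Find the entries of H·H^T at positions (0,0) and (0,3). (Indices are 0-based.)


Row 0 of H: [1, 1, 1, -1].
Row 3 of H: [-1, -1, -1, -1].
(H·H^T)[0][0] = Σ_j H[0][j]·H[0][j] = (1)² + (1)² + (1)² + (-1)² = 1 + 1 + 1 + 1 = 4.
(H·H^T)[0][3] = Σ_j H[0][j]·H[3][j] = (1)·(-1) + (1)·(-1) + (1)·(-1) + (-1)·(-1) = -1 + -1 + -1 + 1 = -2.
Rows 0 and 3 are not orthogonal (dot product = -2 ≠ 0), so H is not a Hadamard matrix.

(0,0) entry = 4; (0,3) entry = -2.


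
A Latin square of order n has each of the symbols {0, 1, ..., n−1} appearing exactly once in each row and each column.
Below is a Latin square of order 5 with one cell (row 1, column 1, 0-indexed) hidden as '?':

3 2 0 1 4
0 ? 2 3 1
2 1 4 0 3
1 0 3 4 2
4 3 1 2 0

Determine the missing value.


Row 1 contains symbols [0, 1, 2, 3] — missing [4].
Column 1 contains symbols [0, 1, 2, 3] — missing [4].
The missing symbol must appear in both missing sets; intersection = [4].
Therefore the hidden value is 4.

Missing value = 4.


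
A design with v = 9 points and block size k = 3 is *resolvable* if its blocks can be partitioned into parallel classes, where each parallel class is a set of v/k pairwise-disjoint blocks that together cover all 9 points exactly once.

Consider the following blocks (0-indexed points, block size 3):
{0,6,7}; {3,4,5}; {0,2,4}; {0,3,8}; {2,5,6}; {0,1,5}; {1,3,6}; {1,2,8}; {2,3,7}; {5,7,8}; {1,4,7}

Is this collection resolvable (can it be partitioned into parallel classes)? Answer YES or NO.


v = 9, block size k = 3, number of blocks = 11.
For resolvability, blocks must partition into parallel classes of size v/k = 3.
Total blocks must therefore be a multiple of 3: 11 = 3·3 + 2 ⇒ not divisible ✗.
Resolvable? NO.

NO


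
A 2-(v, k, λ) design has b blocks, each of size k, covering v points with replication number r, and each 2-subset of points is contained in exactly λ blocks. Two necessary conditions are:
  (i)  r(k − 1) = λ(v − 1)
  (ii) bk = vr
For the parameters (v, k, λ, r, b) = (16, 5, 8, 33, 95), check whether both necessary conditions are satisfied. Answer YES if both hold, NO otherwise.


Condition (i): r(k − 1) = 33·4 = 132; λ(v − 1) = 8·15 = 120. Match? NO.
Condition (ii): bk = 95·5 = 475; vr = 16·33 = 528. Match? NO.
Both conditions hold? NO.

NO
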